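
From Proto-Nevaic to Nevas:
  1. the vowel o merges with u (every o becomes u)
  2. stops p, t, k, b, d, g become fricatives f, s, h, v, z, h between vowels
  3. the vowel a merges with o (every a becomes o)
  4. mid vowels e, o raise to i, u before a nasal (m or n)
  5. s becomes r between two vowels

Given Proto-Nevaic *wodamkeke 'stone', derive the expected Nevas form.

Nevas: *wodamkeke
  wodamkeke → wudamkeke   [vowel merger]
  wudamkeke → wuzamkehe   [intervocalic lenition]
  wuzamkehe → wuzomkehe   [vowel merger]
  wuzomkehe → wuzumkehe   [pre-nasal raising]
  wuzumkehe (rule 5 does not apply)
  giving Nevas wuzumkehe.

wuzumkehe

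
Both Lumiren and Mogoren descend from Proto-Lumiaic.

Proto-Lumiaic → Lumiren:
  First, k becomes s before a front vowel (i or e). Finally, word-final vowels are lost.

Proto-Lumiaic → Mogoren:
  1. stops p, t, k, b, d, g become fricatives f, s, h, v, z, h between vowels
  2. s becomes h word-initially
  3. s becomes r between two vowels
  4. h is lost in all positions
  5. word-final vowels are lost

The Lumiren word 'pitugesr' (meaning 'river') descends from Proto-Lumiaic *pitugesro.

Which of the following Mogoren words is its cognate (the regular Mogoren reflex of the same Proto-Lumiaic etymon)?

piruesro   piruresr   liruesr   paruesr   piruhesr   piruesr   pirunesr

Mogoren: *pitugesro > pisuhesro > piruhesro > piruesro > piruesr  (by intervocalic lenition, rhotacism, h-loss, apocope)
Among the options, 'piruesr' alone shows every Mogoren change applied in order.

piruesr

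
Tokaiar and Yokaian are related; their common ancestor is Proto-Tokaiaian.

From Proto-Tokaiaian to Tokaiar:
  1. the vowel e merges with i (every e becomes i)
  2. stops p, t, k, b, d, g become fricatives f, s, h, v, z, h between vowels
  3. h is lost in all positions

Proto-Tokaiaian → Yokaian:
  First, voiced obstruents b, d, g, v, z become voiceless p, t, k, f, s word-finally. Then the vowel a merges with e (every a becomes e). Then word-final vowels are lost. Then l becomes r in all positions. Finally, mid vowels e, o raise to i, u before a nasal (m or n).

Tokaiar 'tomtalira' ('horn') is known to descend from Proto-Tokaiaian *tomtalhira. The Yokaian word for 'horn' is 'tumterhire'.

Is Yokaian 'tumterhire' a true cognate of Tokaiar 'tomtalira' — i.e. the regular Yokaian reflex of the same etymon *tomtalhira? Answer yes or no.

Derive the expected Yokaian reflex of *tomtalhira:
Yokaian: *tomtalhira
  tomtalhira (rule 1 does not apply)
  tomtalhira → tomtelhire   [vowel merger]
  tomtelhire → tomtelhir   [apocope]
  tomtelhir → tomterhir   [unconditioned shift]
  tomterhir → tumterhir   [pre-nasal raising]
  giving Yokaian tumterhir.
The regular Yokaian reflex would be 'tumterhir', but the attested form is 'tumterhire'. The correspondence is irregular, so they are not cognates (the Yokaian form has a different source).

no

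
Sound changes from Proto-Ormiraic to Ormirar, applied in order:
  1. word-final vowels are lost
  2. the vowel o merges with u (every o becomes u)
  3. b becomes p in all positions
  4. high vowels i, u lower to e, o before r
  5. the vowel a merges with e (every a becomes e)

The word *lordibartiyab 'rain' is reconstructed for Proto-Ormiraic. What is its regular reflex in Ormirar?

lordipertiyep

Ormirar: *lordibartiyab
  lordibartiyab (rule 1 does not apply)
  lordibartiyab → lurdibartiyab   [vowel merger]
  lurdibartiyab → lurdipartiyap   [unconditioned shift]
  lurdipartiyap → lordipartiyap   [pre-rhotic lowering]
  lordipartiyap → lordipertiyep   [vowel merger]
  giving Ormirar lordipertiyep.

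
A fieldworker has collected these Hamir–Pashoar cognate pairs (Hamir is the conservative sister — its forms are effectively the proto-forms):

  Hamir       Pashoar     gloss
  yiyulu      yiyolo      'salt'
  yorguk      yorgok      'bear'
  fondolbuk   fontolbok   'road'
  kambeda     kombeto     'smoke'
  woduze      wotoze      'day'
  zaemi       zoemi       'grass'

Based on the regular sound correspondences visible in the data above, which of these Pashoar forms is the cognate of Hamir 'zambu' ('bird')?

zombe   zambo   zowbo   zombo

kambeda ~ kombeto — Hamir a corresponds to Pashoar o after a consonant, before a nasal.
yiyulu ~ yiyolo — Hamir u corresponds to Pashoar o word-finally.
Applying these to Hamir 'zambu':
  zambu → zombu   (a→o after a consonant, before a nasal)
  zombu → zombo   (u→o word-finally)
So the Pashoar cognate is 'zombo'.

zombo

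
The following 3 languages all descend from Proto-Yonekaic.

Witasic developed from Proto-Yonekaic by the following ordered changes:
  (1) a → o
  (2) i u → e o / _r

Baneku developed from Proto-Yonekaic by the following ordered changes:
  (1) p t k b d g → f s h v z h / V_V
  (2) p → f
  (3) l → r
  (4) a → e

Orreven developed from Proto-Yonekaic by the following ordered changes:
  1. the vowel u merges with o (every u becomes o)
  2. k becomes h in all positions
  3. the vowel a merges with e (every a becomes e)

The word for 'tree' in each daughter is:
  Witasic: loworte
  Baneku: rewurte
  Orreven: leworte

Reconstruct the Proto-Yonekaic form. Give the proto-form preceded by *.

Position 2: Witasic has o, Baneku has e, Orreven has e. Taking the neighbouring segments as reconstructed: Witasic o could go back to *a or *o; Baneku e could go back to *a or *e; Orreven e could go back to *a or *e — the one source consistent with every daughter is *a.
Position 4: Witasic has o, Baneku has u, Orreven has o. Baneku preserves u here (none of its changes turn any other segment into u), so the proto-segment is *u.
Position 1: Witasic has l, Baneku has r, Orreven has l. Witasic preserves l here (none of its changes turn any other segment into l), so the proto-segment is *l.
The remaining positions agree across the daughters. Check the candidate against every language:
Witasic: *lawurte > lowurte > loworte  (by vowel merger, pre-rhotic lowering)
Baneku: start from *lawurte.
  rule 1: no change — lawurte
  rule 2: no change — lawurte
  rule 3 (unconditioned shift): lawurte → rawurte
  rule 4 (vowel merger): rawurte → rewurte
  ⇒ Baneku rewurte
Orreven: *lawurte > laworte > leworte  (by vowel merger, vowel merger)
*lawurte is the unique common source.

*lawurte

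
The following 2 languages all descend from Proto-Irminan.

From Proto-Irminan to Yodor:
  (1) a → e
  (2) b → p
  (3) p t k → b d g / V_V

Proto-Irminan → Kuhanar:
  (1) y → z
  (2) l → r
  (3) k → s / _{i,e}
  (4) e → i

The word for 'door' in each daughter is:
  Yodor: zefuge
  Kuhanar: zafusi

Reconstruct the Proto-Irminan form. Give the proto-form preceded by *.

Position 5: Yodor has g, Kuhanar has s. Taking the neighbouring segments as reconstructed: Yodor g could go back to *k or *g; Kuhanar s could go back to *k or *s — the one source consistent with every daughter is *k.
Position 2: Yodor has e, Kuhanar has a. Kuhanar preserves a here (none of its changes turn any other segment into a), so the proto-segment is *a.
Continuing position by position gives *zafuke; check it forward:
Yodor: start from *zafuke.
  rule 1 (vowel merger): zafuke → zefuke
  rule 2: no change — zefuke
  rule 3 (intervocalic voicing): zefuke → zefuge
  ⇒ Yodor zefuge
Kuhanar: *zafuke
  zafuke (rule 1 does not apply)
  zafuke (rule 2 does not apply)
  zafuke → zafuse   [palatalisation]
  zafuse → zafusi   [vowel merger]
  giving Kuhanar zafusi.
No other proto-form is consistent with every reflex, so the reconstruction is *zafuke.

*zafuke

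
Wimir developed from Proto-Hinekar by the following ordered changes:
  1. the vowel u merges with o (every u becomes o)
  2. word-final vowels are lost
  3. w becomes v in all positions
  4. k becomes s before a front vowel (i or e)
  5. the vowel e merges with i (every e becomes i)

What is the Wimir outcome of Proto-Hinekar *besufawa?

bisofav

Wimir: *besufawa > besofawa > besofaw > besofav > bisofav  (by vowel merger, apocope, unconditioned shift, vowel merger)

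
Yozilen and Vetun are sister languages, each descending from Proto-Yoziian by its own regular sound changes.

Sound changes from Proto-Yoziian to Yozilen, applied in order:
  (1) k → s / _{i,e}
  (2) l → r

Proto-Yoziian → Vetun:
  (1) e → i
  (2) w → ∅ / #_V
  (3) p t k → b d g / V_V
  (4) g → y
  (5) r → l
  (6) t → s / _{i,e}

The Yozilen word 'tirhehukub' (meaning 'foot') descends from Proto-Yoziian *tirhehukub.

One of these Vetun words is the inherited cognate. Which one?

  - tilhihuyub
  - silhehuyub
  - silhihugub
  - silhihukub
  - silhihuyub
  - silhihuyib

Vetun: *tirhehukub
  tirhehukub → tirhihukub   [vowel merger]
  tirhihukub (rule 2 does not apply)
  tirhihukub → tirhihugub   [intervocalic voicing]
  tirhihugub → tirhihuyub   [unconditioned shift]
  tirhihuyub → tilhihuyub   [unconditioned shift]
  tilhihuyub → silhihuyub   [palatalisation]
  giving Vetun silhihuyub.
The other candidates each miss or misapply at least one Vetun change.

silhihuyub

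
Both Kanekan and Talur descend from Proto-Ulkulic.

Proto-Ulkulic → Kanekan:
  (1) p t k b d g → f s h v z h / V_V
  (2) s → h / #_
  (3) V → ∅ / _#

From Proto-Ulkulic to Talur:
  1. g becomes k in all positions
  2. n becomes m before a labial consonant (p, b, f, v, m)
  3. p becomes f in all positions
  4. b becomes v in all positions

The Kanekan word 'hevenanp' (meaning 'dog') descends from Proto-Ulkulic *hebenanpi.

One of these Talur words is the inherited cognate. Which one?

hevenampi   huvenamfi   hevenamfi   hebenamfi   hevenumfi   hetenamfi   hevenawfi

Talur: *hebenanpi > hebenampi > hebenamfi > hevenamfi  (by nasal place assimilation, unconditioned shift, unconditioned shift)
The other candidates each miss or misapply at least one Talur change.

hevenamfi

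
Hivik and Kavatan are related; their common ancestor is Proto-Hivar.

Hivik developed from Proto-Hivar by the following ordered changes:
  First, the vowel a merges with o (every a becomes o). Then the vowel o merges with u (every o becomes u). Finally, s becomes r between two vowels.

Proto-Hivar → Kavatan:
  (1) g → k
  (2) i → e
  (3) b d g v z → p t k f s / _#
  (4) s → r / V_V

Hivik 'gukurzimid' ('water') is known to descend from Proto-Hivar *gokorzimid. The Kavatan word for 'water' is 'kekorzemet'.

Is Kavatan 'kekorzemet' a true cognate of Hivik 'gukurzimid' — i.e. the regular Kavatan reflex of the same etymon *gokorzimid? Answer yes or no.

no

Derive the expected Kavatan reflex of *gokorzimid:
Kavatan: start from *gokorzimid.
  rule 1 (unconditioned shift): gokorzimid → kokorzimid
  rule 2 (vowel merger): kokorzimid → kokorzemed
  rule 3 (final devoicing): kokorzemed → kokorzemet
  rule 4: no change — kokorzemet
  ⇒ Kavatan kokorzemet
The regular Kavatan reflex would be 'kokorzemet', but the attested form is 'kekorzemet'. The correspondence is irregular, so they are not cognates (the Kavatan form has a different source).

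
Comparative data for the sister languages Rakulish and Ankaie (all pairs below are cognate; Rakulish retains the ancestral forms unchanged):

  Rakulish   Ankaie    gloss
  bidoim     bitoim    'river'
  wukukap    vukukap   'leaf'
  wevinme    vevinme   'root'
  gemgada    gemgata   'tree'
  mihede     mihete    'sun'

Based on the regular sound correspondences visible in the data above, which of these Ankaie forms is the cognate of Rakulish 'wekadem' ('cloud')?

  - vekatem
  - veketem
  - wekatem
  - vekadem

wevinme ~ vevinme — Rakulish w corresponds to Ankaie v word-initially before a front vowel.
mihede ~ mihete — Rakulish d corresponds to Ankaie t between vowels (before a front vowel).
Applying these to Rakulish 'wekadem':
  wekadem → vekadem   (w→v word-initially before a front vowel)
  vekadem → vekatem   (d→t between vowels (before a front vowel))
So the Ankaie cognate is 'vekatem'.

vekatem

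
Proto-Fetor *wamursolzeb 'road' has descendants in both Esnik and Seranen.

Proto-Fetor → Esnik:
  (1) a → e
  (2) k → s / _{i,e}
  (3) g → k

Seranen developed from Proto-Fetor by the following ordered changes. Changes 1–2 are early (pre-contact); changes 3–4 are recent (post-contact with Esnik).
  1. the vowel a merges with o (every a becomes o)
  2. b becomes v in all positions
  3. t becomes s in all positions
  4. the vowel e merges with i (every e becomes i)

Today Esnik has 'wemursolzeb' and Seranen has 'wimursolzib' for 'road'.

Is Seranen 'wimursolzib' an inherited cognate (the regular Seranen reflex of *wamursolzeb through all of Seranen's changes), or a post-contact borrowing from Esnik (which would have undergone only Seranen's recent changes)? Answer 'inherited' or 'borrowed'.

If inherited, *wamursolzeb would pass through all of Seranen's changes:
Seranen: *wamursolzeb > womursolzeb > womursolzev > womursolziv  (by vowel merger, unconditioned shift, vowel merger)
If borrowed from Esnik 'wemursolzeb' after the early changes, it would undergo only the recent ones:
  rule 3 (unconditioned shift): no change (wemursolzeb)
  rule 4 (vowel merger): wemursolzeb → wimursolzib
  ⇒ as a loan: wimursolzib
Seranen 'wimursolzib' matches the loan outcome 'wimursolzib', not the inherited 'womursolziv' — it skipped the early Seranen changes, so it was borrowed from Esnik.

borrowed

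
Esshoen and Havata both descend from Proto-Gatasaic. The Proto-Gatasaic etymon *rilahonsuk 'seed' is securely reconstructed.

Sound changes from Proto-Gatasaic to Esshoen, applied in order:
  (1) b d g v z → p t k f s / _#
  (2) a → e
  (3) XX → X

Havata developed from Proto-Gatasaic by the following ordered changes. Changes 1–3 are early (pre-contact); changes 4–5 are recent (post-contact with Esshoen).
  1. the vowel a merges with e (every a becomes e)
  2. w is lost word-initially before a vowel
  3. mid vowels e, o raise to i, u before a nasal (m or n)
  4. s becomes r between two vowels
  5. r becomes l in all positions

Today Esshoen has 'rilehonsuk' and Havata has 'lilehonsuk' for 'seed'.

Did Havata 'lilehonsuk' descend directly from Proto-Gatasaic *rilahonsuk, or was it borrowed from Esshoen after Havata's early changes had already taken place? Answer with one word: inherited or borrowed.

borrowed

If inherited, *rilahonsuk would pass through all of Havata's changes:
Havata: start from *rilahonsuk.
  rule 1 (vowel merger): rilahonsuk → rilehonsuk
  rule 2: no change — rilehonsuk
  rule 3 (pre-nasal raising): rilehonsuk → rilehunsuk
  rule 4: no change — rilehunsuk
  rule 5 (unconditioned shift): rilehunsuk → lilehunsuk
  ⇒ Havata lilehunsuk
If borrowed from Esshoen 'rilehonsuk' after the early changes, it would undergo only the recent ones:
  rule 4 (rhotacism): no change (rilehonsuk)
  rule 5 (unconditioned shift): rilehonsuk → lilehonsuk
  ⇒ as a loan: lilehonsuk
Havata 'lilehonsuk' matches the loan outcome 'lilehonsuk', not the inherited 'lilehunsuk' — it skipped the early Havata changes, so it was borrowed from Esshoen.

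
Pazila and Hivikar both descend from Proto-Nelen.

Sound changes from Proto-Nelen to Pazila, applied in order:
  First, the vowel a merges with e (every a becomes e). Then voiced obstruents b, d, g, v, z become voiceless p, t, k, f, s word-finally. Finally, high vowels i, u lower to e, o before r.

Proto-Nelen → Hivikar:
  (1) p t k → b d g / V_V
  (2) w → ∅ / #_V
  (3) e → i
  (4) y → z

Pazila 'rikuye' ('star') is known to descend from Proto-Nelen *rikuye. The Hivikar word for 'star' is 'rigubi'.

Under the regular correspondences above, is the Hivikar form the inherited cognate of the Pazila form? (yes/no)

Derive the expected Hivikar reflex of *rikuye:
Hivikar: start from *rikuye.
  rule 1 (intervocalic voicing): rikuye → riguye
  rule 2: no change — riguye
  rule 3 (vowel merger): riguye → riguyi
  rule 4 (unconditioned shift): riguyi → riguzi
  ⇒ Hivikar riguzi
The regular Hivikar reflex would be 'riguzi', but the attested form is 'rigubi'. The correspondence is irregular, so they are not cognates (the Hivikar form has a different source).

no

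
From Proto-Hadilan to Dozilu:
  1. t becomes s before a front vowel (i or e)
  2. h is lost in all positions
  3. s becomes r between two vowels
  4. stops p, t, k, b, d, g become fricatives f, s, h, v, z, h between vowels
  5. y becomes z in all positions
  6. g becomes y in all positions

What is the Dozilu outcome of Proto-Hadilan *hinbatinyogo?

inbarinzoho

Dozilu: start from *hinbatinyogo.
  rule 1 (palatalisation): hinbatinyogo → hinbasinyogo
  rule 2 (h-loss): hinbasinyogo → inbasinyogo
  rule 3 (rhotacism): inbasinyogo → inbarinyogo
  rule 4 (intervocalic lenition): inbarinyogo → inbarinyoho
  rule 5 (unconditioned shift): inbarinyoho → inbarinzoho
  rule 6: no change — inbarinzoho
  ⇒ Dozilu inbarinzoho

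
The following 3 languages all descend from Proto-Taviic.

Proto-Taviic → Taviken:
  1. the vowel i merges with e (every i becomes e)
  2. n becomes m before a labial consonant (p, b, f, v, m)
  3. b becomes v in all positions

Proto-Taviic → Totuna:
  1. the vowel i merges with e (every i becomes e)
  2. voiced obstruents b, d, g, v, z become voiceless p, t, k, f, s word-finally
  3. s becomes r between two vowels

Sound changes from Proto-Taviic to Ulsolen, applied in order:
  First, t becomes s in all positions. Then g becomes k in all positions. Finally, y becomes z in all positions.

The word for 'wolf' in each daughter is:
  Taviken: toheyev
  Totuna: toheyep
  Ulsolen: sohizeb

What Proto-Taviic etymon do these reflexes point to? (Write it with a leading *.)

*tohiyeb

Position 7: Taviken has v, Totuna has p, Ulsolen has b. Ulsolen preserves b here (none of its changes turn any other segment into b), so the proto-segment is *b.
Position 4: Taviken has e, Totuna has e, Ulsolen has i. Ulsolen preserves i here (none of its changes turn any other segment into i), so the proto-segment is *i.
Continuing position by position gives *tohiyeb; check it forward:
Taviken: *tohiyeb > toheyeb > toheyev  (by vowel merger, unconditioned shift)
Totuna: *tohiyeb > toheyeb > toheyep  (by vowel merger, final devoicing)
Ulsolen: *tohiyeb
  tohiyeb → sohiyeb   [unconditioned shift]
  sohiyeb (rule 2 does not apply)
  sohiyeb → sohizeb   [unconditioned shift]
  giving Ulsolen sohizeb.
No other proto-form is consistent with every reflex, so the reconstruction is *tohiyeb.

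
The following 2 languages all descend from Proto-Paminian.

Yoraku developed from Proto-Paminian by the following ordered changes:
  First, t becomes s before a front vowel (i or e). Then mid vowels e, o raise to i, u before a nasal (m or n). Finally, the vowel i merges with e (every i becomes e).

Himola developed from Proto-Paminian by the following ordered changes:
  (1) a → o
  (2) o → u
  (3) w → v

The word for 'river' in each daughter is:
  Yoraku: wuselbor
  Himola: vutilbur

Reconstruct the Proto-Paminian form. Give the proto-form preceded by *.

Position 7: Yoraku has o, Himola has u. Yoraku preserves o here (none of its changes turn any other segment into o), so the proto-segment is *o.
Position 4: Yoraku has e, Himola has i. Himola preserves i here (none of its changes turn any other segment into i), so the proto-segment is *i.
Continuing position by position gives *wutilbor; check it forward:
Yoraku: *wutilbor
  wutilbor → wusilbor   [palatalisation]
  wusilbor (rule 2 does not apply)
  wusilbor → wuselbor   [vowel merger]
  giving Yoraku wuselbor.
Himola: start from *wutilbor.
  rule 1: no change — wutilbor
  rule 2 (vowel merger): wutilbor → wutilbur
  rule 3 (unconditioned shift): wutilbur → vutilbur
  ⇒ Himola vutilbur
*wutilbor is the unique common source.

*wutilbor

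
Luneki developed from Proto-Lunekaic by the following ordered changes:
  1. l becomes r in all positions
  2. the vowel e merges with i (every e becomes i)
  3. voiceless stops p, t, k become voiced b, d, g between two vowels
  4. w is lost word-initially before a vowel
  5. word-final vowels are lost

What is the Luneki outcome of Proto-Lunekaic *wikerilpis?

igirirpis

Luneki: *wikerilpis > wikerirpis > wikirirpis > wigirirpis > igirirpis  (by unconditioned shift, vowel merger, intervocalic voicing, glide loss)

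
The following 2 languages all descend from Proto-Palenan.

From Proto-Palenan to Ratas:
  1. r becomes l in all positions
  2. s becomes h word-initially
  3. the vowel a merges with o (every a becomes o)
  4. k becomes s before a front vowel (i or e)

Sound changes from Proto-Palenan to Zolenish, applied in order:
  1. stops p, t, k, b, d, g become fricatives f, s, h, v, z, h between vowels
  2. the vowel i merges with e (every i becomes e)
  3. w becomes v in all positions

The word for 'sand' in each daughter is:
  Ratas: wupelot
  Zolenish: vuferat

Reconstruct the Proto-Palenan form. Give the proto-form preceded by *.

*wuperat

Position 1: Ratas has w, Zolenish has v. Ratas preserves w here (none of its changes turn any other segment into w), so the proto-segment is *w.
Position 3: Ratas has p, Zolenish has f. Ratas preserves p here (none of its changes turn any other segment into p), so the proto-segment is *p.
Position 5: Ratas has l, Zolenish has r. Zolenish preserves r here (none of its changes turn any other segment into r), so the proto-segment is *r.
Verify the candidate proto-form against each daughter:
Ratas: *wuperat
  wuperat → wupelat   [unconditioned shift]
  wupelat (rule 2 does not apply)
  wupelat → wupelot   [vowel merger]
  wupelot (rule 4 does not apply)
  giving Ratas wupelot.
Zolenish: *wuperat
  wuperat → wuferat   [intervocalic lenition]
  wuferat (rule 2 does not apply)
  wuferat → vuferat   [unconditioned shift]
  giving Zolenish vuferat.
*wuperat is the unique common source.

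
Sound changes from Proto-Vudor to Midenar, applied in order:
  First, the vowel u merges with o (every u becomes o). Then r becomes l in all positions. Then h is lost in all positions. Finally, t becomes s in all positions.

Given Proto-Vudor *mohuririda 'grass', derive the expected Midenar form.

moolilida

Midenar: start from *mohuririda.
  rule 1 (vowel merger): mohuririda → mohoririda
  rule 2 (unconditioned shift): mohoririda → moholilida
  rule 3 (h-loss): moholilida → moolilida
  rule 4: no change — moolilida
  ⇒ Midenar moolilida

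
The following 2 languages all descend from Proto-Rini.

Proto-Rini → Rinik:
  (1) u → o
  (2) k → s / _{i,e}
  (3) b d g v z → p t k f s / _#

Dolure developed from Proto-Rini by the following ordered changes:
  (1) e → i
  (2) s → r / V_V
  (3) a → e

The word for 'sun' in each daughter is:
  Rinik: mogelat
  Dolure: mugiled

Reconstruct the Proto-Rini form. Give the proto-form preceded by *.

Position 6: Rinik has a, Dolure has e. Rinik preserves a here (none of its changes turn any other segment into a), so the proto-segment is *a.
Position 4: Rinik has e, Dolure has i. Rinik preserves e here (none of its changes turn any other segment into e), so the proto-segment is *e.
Continuing position by position gives *mugelad; check it forward:
Rinik: start from *mugelad.
  rule 1 (vowel merger): mugelad → mogelad
  rule 2: no change — mogelad
  rule 3 (final devoicing): mogelad → mogelat
  ⇒ Rinik mogelat
Dolure: *mugelad > mugilad > mugiled  (by vowel merger, vowel merger)
*mugelad is the unique common source.

*mugelad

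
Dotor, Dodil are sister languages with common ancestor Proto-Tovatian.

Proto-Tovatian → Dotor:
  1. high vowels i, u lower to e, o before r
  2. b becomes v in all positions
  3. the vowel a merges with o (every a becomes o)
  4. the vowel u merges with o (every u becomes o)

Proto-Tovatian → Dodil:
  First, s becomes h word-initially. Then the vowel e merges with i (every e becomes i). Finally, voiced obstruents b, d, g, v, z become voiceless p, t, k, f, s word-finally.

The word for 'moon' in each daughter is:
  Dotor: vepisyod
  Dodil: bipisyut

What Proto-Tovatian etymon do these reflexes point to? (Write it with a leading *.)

Position 7: Dotor has o, Dodil has u. Dodil preserves u here (none of its changes turn any other segment into u), so the proto-segment is *u.
Position 8: Dotor has d, Dodil has t. Dotor preserves d here (none of its changes turn any other segment into d), so the proto-segment is *d.
Position 2: Dotor has e, Dodil has i. Taking the neighbouring segments as reconstructed: Dotor e can only go back to *e; Dodil i could go back to *e or *i — the one source consistent with every daughter is *e.
Continuing position by position gives *bepisyud; check it forward:
Dotor: start from *bepisyud.
  rule 1: no change — bepisyud
  rule 2 (unconditioned shift): bepisyud → vepisyud
  rule 3: no change — vepisyud
  rule 4 (vowel merger): vepisyud → vepisyod
  ⇒ Dotor vepisyod
Dodil: start from *bepisyud.
  rule 1: no change — bepisyud
  rule 2 (vowel merger): bepisyud → bipisyud
  rule 3 (final devoicing): bipisyud → bipisyut
  ⇒ Dodil bipisyut
Only *bepisyud yields all of Dotor vepisyod, Dodil bipisyut.

*bepisyud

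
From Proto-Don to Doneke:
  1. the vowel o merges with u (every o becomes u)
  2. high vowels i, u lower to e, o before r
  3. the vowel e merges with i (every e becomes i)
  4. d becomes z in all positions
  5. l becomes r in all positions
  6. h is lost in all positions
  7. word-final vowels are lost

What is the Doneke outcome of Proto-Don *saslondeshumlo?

sasrunzisumr

Doneke: start from *saslondeshumlo.
  rule 1 (vowel merger): saslondeshumlo → saslundeshumlu
  rule 2: no change — saslundeshumlu
  rule 3 (vowel merger): saslundeshumlu → saslundishumlu
  rule 4 (unconditioned shift): saslundishumlu → saslunzishumlu
  rule 5 (unconditioned shift): saslunzishumlu → sasrunzishumru
  rule 6 (h-loss): sasrunzishumru → sasrunzisumru
  rule 7 (apocope): sasrunzisumru → sasrunzisumr
  ⇒ Doneke sasrunzisumr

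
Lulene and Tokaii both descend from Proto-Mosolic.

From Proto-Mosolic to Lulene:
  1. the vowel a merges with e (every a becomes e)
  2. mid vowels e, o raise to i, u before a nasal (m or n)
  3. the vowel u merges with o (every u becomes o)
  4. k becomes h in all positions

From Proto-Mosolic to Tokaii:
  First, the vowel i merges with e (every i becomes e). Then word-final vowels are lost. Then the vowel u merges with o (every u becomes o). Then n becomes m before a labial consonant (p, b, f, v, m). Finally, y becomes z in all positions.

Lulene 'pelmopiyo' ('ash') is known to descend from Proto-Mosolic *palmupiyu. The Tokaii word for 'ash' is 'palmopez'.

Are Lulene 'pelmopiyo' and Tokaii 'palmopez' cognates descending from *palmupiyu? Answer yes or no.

Derive the expected Tokaii reflex of *palmupiyu:
Tokaii: *palmupiyu > palmupeyu > palmupey > palmopey > palmopez  (by vowel merger, apocope, vowel merger, unconditioned shift)
Tokaii 'palmopez' matches the regular reflex exactly, so the pair is cognate.

yes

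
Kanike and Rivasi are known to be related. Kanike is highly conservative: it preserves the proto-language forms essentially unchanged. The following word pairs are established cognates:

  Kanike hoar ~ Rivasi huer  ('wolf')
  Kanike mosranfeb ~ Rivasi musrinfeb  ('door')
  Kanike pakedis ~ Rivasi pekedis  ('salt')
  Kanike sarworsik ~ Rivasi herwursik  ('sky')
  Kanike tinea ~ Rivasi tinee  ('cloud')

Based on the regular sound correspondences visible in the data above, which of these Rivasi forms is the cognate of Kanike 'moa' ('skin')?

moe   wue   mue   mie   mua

hoar ~ huer — Kanike o corresponds to Rivasi u after a consonant, before a back vowel.
tinea ~ tinee — Kanike a corresponds to Rivasi e word-finally.
Applying these to Kanike 'moa':
  moa → mua   (o→u after a consonant, before a back vowel)
  mua → mue   (a→e word-finally)
So the Rivasi cognate is 'mue'.

mue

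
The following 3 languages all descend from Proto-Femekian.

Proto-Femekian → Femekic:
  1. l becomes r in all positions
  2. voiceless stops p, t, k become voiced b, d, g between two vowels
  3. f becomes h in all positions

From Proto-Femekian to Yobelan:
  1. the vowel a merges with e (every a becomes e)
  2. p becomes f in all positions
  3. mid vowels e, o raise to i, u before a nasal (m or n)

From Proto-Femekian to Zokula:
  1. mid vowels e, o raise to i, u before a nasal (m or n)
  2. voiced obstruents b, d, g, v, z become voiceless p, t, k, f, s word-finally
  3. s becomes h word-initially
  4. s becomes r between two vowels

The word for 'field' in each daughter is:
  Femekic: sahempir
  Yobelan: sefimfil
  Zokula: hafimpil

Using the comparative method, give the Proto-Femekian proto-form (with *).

Position 8: Femekic has r, Yobelan has l, Zokula has l. Yobelan preserves l here (none of its changes turn any other segment into l), so the proto-segment is *l.
Position 1: Femekic has s, Yobelan has s, Zokula has h. Femekic preserves s here (none of its changes turn any other segment into s), so the proto-segment is *s.
Verify the candidate proto-form against each daughter:
Femekic: *safempil
  safempil → safempir   [unconditioned shift]
  safempir (rule 2 does not apply)
  safempir → sahempir   [unconditioned shift]
  giving Femekic sahempir.
Yobelan: *safempil
  safempil → sefempil   [vowel merger]
  sefempil → sefemfil   [unconditioned shift]
  sefemfil → sefimfil   [pre-nasal raising]
  giving Yobelan sefimfil.
Zokula: *safempil > safimpil > hafimpil  (by pre-nasal raising, debuccalisation)
*safempil is the unique common source.

*safempil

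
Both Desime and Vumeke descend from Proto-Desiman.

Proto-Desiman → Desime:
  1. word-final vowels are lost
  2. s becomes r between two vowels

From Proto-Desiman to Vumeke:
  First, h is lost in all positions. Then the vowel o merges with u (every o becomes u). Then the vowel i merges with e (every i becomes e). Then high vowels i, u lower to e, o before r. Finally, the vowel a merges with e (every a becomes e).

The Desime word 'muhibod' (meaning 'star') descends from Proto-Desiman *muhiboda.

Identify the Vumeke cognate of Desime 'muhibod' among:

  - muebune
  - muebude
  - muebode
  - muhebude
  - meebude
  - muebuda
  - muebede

Vumeke: *muhiboda > muiboda > muibuda > muebuda > muebude  (by h-loss, vowel merger, vowel merger, vowel merger)
Among the options, 'muebude' alone shows every Vumeke change applied in order.

muebude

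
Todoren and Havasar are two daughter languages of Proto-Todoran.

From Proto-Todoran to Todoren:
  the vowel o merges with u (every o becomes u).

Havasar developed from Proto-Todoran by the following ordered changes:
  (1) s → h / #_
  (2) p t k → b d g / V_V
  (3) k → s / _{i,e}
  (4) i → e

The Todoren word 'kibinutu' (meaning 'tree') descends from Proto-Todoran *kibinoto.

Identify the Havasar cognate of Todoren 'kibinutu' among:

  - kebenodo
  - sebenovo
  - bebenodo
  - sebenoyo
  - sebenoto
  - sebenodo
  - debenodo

Havasar: *kibinoto > kibinodo > sibinodo > sebenodo  (by intervocalic voicing, palatalisation, vowel merger)

sebenodo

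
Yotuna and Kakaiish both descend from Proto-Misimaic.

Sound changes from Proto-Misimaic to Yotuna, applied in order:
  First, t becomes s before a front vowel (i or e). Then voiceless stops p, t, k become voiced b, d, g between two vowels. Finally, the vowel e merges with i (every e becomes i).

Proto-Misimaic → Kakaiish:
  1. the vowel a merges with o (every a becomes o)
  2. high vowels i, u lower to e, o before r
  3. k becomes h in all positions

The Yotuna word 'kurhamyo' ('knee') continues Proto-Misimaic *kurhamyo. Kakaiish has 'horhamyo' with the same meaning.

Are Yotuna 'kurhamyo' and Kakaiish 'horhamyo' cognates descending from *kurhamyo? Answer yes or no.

no

Derive the expected Kakaiish reflex of *kurhamyo:
Kakaiish: *kurhamyo > kurhomyo > korhomyo > horhomyo  (by vowel merger, pre-rhotic lowering, unconditioned shift)
The regular Kakaiish reflex would be 'horhomyo', but the attested form is 'horhamyo'. The correspondence is irregular, so they are not cognates (the Kakaiish form has a different source).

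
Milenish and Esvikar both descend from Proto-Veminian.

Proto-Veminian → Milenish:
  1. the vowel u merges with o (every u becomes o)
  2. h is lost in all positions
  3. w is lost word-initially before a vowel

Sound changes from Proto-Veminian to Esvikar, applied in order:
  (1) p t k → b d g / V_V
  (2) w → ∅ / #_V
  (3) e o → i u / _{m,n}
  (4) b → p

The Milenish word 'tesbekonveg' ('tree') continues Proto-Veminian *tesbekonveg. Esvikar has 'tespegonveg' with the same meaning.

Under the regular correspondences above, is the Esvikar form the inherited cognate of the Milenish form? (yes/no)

Derive the expected Esvikar reflex of *tesbekonveg:
Esvikar: *tesbekonveg
  tesbekonveg → tesbegonveg   [intervocalic voicing]
  tesbegonveg (rule 2 does not apply)
  tesbegonveg → tesbegunveg   [pre-nasal raising]
  tesbegunveg → tespegunveg   [unconditioned shift]
  giving Esvikar tespegunveg.
The regular Esvikar reflex would be 'tespegunveg', but the attested form is 'tespegonveg'. The correspondence is irregular, so they are not cognates (the Esvikar form has a different source).

no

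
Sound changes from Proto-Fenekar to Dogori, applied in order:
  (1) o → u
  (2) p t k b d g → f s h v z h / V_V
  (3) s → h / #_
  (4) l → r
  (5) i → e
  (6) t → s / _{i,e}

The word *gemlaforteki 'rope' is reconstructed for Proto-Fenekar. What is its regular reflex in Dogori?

Dogori: *gemlaforteki
  gemlaforteki → gemlafurteki   [vowel merger]
  gemlafurteki → gemlafurtehi   [intervocalic lenition]
  gemlafurtehi (rule 3 does not apply)
  gemlafurtehi → gemrafurtehi   [unconditioned shift]
  gemrafurtehi → gemrafurtehe   [vowel merger]
  gemrafurtehe → gemrafursehe   [palatalisation]
  giving Dogori gemrafursehe.

gemrafursehe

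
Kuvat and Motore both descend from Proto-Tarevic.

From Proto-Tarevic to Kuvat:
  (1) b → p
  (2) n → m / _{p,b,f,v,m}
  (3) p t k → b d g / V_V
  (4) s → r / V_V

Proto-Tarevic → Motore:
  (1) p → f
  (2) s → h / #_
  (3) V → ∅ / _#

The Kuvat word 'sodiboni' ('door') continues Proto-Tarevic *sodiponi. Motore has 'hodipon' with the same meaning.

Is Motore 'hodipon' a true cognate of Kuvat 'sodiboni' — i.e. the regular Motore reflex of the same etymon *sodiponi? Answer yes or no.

no

Derive the expected Motore reflex of *sodiponi:
Motore: *sodiponi
  sodiponi → sodifoni   [unconditioned shift]
  sodifoni → hodifoni   [debuccalisation]
  hodifoni → hodifon   [apocope]
  giving Motore hodifon.
The regular Motore reflex would be 'hodifon', but the attested form is 'hodipon'. The correspondence is irregular, so they are not cognates (the Motore form has a different source).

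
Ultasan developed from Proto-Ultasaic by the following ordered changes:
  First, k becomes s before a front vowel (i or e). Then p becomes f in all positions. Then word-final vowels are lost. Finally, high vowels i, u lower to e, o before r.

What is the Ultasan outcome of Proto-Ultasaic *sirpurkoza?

Ultasan: start from *sirpurkoza.
  rule 1: no change — sirpurkoza
  rule 2 (unconditioned shift): sirpurkoza → sirfurkoza
  rule 3 (apocope): sirfurkoza → sirfurkoz
  rule 4 (pre-rhotic lowering): sirfurkoz → serforkoz
  ⇒ Ultasan serforkoz

serforkoz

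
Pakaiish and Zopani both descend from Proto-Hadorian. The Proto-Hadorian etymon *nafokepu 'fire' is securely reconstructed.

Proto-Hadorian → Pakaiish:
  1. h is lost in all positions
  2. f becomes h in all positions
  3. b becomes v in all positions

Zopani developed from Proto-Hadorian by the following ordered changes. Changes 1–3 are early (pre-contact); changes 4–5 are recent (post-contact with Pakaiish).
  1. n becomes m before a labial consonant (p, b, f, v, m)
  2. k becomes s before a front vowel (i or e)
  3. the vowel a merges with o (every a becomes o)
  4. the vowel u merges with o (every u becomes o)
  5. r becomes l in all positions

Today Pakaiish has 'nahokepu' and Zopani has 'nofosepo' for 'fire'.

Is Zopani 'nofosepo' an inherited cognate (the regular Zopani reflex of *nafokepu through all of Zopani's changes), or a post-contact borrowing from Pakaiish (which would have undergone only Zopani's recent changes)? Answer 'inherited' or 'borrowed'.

inherited

If inherited, *nafokepu would pass through all of Zopani's changes:
Zopani: start from *nafokepu.
  rule 1: no change — nafokepu
  rule 2 (palatalisation): nafokepu → nafosepu
  rule 3 (vowel merger): nafosepu → nofosepu
  rule 4 (vowel merger): nofosepu → nofosepo
  rule 5: no change — nofosepo
  ⇒ Zopani nofosepo
If borrowed from Pakaiish 'nahokepu' after the early changes, it would undergo only the recent ones:
  rule 4 (vowel merger): nahokepu → nahokepo
  rule 5 (unconditioned shift): no change (nahokepo)
  ⇒ as a loan: nahokepo
Zopani 'nofosepo' matches the inherited outcome exactly, so it is an inherited cognate, not a loan.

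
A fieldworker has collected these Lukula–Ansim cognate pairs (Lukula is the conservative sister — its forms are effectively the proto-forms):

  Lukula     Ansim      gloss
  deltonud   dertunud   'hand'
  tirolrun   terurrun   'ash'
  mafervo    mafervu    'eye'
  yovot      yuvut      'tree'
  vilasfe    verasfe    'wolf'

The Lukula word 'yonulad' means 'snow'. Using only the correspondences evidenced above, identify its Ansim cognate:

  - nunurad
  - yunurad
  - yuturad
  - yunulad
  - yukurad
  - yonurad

yunurad

deltonud ~ dertunud — Lukula o corresponds to Ansim u after a consonant, before a nasal.
vilasfe ~ verasfe — Lukula l corresponds to Ansim r between vowels (before a back vowel).
Applying these to Lukula 'yonulad':
  yonulad → yunulad   (o→u after a consonant, before a nasal)
  yunulad → yunurad   (l→r between vowels (before a back vowel))
So the Ansim cognate is 'yunurad'.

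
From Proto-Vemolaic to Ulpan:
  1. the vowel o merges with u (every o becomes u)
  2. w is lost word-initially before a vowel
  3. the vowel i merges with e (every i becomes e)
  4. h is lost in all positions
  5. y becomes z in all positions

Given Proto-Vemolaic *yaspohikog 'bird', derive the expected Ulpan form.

Ulpan: *yaspohikog
  yaspohikog → yaspuhikug   [vowel merger]
  yaspuhikug (rule 2 does not apply)
  yaspuhikug → yaspuhekug   [vowel merger]
  yaspuhekug → yaspuekug   [h-loss]
  yaspuekug → zaspuekug   [unconditioned shift]
  giving Ulpan zaspuekug.

zaspuekug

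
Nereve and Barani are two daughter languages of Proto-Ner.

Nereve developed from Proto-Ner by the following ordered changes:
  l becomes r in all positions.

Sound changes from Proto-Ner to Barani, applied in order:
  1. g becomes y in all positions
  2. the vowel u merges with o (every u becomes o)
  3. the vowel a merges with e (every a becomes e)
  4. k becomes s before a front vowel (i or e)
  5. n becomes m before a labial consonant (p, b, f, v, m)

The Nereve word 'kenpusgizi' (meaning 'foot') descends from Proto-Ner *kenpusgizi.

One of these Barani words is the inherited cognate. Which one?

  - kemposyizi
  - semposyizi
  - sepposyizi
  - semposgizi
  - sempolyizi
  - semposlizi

Barani: *kenpusgizi
  kenpusgizi → kenpusyizi   [unconditioned shift]
  kenpusyizi → kenposyizi   [vowel merger]
  kenposyizi (rule 3 does not apply)
  kenposyizi → senposyizi   [palatalisation]
  senposyizi → semposyizi   [nasal place assimilation]
  giving Barani semposyizi.
Only 'semposyizi' matches the regular Barani development of *kenpusgizi.

semposyizi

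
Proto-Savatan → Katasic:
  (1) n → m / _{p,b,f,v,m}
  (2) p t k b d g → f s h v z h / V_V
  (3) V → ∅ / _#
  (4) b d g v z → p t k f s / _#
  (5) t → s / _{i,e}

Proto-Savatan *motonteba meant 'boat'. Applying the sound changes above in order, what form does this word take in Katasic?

Katasic: *motonteba
  motonteba (rule 1 does not apply)
  motonteba → mosonteva   [intervocalic lenition]
  mosonteva → mosontev   [apocope]
  mosontev → mosontef   [final devoicing]
  mosontef → mosonsef   [palatalisation]
  giving Katasic mosonsef.

mosonsef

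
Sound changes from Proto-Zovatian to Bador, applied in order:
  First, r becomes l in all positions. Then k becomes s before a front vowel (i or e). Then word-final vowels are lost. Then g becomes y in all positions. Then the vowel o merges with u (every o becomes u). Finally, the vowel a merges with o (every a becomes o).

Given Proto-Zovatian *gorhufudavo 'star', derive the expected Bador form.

Bador: *gorhufudavo > golhufudavo > golhufudav > yolhufudav > yulhufudav > yulhufudov  (by unconditioned shift, apocope, unconditioned shift, vowel merger, vowel merger)

yulhufudov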